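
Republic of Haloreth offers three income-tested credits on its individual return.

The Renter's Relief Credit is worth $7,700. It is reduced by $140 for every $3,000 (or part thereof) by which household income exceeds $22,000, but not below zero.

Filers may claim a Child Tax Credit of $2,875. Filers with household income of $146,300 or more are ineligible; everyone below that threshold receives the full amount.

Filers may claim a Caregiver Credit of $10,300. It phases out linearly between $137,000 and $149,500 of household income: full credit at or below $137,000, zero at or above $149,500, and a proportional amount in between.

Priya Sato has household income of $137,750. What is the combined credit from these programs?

$14,797

Renter's Relief Credit: income exceeds $22,000 by $115,750, which is 39 full-or-partial $3,000 increments; reduction = 39 × $140 = $5,460, leaving $2,240.
Child Tax Credit: $137,750 is below the $146,300 cutoff, so the full $2,875 applies.
Caregiver Credit: $137,750 is $750 into a $12,500 phase-out range, leaving 11,750/12,500 of the credit: $10,300 × 11,750/12,500 = $9,682.
Total: $2,240 + $2,875 + $9,682 = $14,797.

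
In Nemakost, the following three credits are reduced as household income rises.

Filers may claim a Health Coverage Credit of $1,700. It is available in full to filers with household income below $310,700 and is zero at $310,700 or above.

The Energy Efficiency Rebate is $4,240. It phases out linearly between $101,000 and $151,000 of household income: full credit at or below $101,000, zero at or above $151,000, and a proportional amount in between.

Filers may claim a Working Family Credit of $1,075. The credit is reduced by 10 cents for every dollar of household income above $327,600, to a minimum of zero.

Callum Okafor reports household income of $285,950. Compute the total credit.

$2,775

Health Coverage Credit: $285,950 is below the $310,700 cutoff, so the full $1,700 applies.
Energy Efficiency Rebate: $285,950 is at or above $151,000, so the credit is $0.
Working Family Credit: $285,950 is at or below the $327,600 threshold, so the full $1,075 applies.
Total: $1,700 + $0 + $1,075 = $2,775.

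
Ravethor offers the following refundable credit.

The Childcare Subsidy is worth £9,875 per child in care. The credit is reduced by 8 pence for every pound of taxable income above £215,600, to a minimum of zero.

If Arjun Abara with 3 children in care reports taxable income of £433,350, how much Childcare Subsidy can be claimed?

Childcare Subsidy: base = 3 × £9,875 = £29,625. 8% of the £217,750 excess over £215,600 is £17,420; credit = £29,625 − £17,420 = £12,205.

£12,205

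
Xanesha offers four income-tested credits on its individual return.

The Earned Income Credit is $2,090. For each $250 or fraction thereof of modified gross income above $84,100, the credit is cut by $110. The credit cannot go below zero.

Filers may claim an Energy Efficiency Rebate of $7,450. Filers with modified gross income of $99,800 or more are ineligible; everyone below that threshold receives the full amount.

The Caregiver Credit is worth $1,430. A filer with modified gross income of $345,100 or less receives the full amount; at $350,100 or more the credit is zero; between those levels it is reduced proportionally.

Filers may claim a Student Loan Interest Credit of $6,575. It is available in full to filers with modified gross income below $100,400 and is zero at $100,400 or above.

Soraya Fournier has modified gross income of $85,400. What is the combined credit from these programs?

$16,885

Earned Income Credit: income exceeds $84,100 by $1,300, which is 6 full-or-partial $250 increments; reduction = 6 × $110 = $660, leaving $1,430.
Energy Efficiency Rebate: $85,400 is below the $99,800 cutoff, so the full $7,450 applies.
Caregiver Credit: $85,400 is at or below the $345,100 threshold, so the full $1,430 applies.
Student Loan Interest Credit: $85,400 is below the $100,400 cutoff, so the full $6,575 applies.
Total: $1,430 + $7,450 + $1,430 + $6,575 = $16,885.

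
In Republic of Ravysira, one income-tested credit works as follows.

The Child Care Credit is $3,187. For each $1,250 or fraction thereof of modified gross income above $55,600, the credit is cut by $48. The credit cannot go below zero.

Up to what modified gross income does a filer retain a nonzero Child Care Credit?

After 66 increments the reduction is 66 × $48 = $3,168, leaving $19; one more increment wipes it out. Increment 66 ends at excess 66 × $1,250 = $82,500, so the highest qualifying income is $55,600 + $82,500 = $138,100.

$138,100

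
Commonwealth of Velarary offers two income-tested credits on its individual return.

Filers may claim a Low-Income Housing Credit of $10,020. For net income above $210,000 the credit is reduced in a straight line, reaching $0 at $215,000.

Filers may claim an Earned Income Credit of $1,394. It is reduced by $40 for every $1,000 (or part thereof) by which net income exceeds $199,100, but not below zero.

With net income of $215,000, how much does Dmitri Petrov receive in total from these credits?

Low-Income Housing Credit: $215,000 is at or above $215,000, so the credit is $0.
Earned Income Credit: income exceeds $199,100 by $15,900, which is 16 full-or-partial $1,000 increments; reduction = 16 × $40 = $640, leaving $754.
Total: $0 + $754 = $754.

$754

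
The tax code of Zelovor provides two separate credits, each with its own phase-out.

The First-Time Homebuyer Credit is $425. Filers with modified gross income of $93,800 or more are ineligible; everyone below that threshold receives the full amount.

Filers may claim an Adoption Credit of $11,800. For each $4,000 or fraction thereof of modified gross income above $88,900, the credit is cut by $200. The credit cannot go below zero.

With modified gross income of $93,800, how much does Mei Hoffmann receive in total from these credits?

First-Time Homebuyer Credit: $93,800 meets or exceeds the $93,800 cutoff, so the credit is $0.
Adoption Credit: income exceeds $88,900 by $4,900, which is 2 full-or-partial $4,000 increments; reduction = 2 × $200 = $400, leaving $11,400.
Total: $0 + $11,400 = $11,400.

$11,400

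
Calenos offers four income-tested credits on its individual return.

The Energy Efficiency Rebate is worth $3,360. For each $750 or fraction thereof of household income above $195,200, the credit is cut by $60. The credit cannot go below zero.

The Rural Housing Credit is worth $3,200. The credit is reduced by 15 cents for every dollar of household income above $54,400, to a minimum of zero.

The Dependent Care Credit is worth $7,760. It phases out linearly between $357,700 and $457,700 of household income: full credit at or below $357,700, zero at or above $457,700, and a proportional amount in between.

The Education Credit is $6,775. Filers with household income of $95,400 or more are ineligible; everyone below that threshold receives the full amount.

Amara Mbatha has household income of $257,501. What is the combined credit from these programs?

$7,760

Energy Efficiency Rebate: income exceeds $195,200 by $62,301 → 84 increments × $60 = $5,040 ≥ base, so the credit is $0.
Rural Housing Credit: 15% of the $203,101 excess over $54,400 is $30,465.15 ≥ base, so the credit is $0.
Dependent Care Credit: $257,501 is at or below the $357,700 threshold, so the full $7,760 applies.
Education Credit: $257,501 meets or exceeds the $95,400 cutoff, so the credit is $0.
Total: $0 + $0 + $7,760 + $0 = $7,760.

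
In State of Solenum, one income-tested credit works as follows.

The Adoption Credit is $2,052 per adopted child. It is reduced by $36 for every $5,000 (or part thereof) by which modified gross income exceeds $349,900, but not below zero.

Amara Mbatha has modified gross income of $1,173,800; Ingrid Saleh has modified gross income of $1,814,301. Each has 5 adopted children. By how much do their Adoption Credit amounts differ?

Amara ($1,173,800): Adoption Credit: base = 5 × $2,052 = $10,260. income exceeds $349,900 by $823,900, which is 165 full-or-partial $5,000 increments; reduction = 165 × $36 = $5,940, leaving $4,320.
Ingrid ($1,814,301): Adoption Credit: base = 5 × $2,052 = $10,260. income exceeds $349,900 by $1,464,401 → 293 increments × $36 = $10,548 ≥ base, so the credit is $0.
Difference: |$4,320 − $0| = $4,320.

$4,320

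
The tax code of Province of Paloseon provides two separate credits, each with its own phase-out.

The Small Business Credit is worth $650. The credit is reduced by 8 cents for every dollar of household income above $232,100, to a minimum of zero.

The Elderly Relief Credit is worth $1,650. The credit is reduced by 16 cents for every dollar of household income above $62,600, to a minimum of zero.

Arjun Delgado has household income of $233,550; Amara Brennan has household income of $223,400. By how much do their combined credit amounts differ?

Arjun ($233,550): Small Business Credit: 8% of the $1,450 excess over $232,100 is $116; credit = $650 − $116 = $534. Elderly Relief Credit: 16% of the $170,950 excess over $62,600 is $27,352 ≥ base, so the credit is $0. total $534 + $0 = $534
Amara ($223,400): Small Business Credit: $223,400 is at or below the $232,100 threshold, so the full $650 applies. Elderly Relief Credit: 16% of the $160,800 excess over $62,600 is $25,728 ≥ base, so the credit is $0. total $650 + $0 = $650
Difference: |$534 − $650| = $116.

$116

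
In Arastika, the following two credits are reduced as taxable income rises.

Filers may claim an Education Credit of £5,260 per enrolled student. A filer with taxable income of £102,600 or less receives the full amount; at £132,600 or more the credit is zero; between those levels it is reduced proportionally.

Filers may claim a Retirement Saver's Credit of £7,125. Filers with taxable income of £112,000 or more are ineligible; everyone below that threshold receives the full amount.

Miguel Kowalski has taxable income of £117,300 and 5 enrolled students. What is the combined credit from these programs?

Education Credit: base = 5 × £5,260 = £26,300. £117,300 is £14,700 into a £30,000 phase-out range, leaving 15,300/30,000 of the credit: £26,300 × 15,300/30,000 = £13,413.
Retirement Saver's Credit: £117,300 meets or exceeds the £112,000 cutoff, so the credit is £0.
Total: £13,413 + £0 = £13,413.

£13,413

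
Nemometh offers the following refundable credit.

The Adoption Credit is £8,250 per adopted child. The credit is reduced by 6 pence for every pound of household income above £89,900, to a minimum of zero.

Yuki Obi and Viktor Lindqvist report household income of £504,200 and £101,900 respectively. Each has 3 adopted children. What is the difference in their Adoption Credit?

£24,030

Yuki (£504,200): Adoption Credit: base = 3 × £8,250 = £24,750. 6% of the £414,300 excess over £89,900 is £24,858 ≥ base, so the credit is £0.
Viktor (£101,900): Adoption Credit: base = 3 × £8,250 = £24,750. 6% of the £12,000 excess over £89,900 is £720; credit = £24,750 − £720 = £24,030.
Difference: |£0 − £24,030| = £24,030.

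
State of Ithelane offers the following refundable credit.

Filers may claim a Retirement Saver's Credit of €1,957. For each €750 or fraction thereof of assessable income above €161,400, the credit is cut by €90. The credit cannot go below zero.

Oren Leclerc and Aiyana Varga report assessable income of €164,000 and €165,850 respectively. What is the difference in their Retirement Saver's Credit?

€180

Oren (€164,000): Retirement Saver's Credit: income exceeds €161,400 by €2,600, which is 4 full-or-partial €750 increments; reduction = 4 × €90 = €360, leaving €1,597.
Aiyana (€165,850): Retirement Saver's Credit: income exceeds €161,400 by €4,450, which is 6 full-or-partial €750 increments; reduction = 6 × €90 = €540, leaving €1,417.
Difference: |€1,597 − €1,417| = €180.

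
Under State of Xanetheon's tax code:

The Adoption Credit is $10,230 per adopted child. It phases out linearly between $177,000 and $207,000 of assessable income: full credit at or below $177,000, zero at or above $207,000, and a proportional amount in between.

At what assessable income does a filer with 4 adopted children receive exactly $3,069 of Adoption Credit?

$204,750

Full credit = 4 × $10,230 = $40,920.
$3,069 is 3,069/40,920 of the full $40,920, so 37,851/40,920 of the $30,000 range has been used: income = $177,000 + $30,000 × 37,851/40,920 = $204,750.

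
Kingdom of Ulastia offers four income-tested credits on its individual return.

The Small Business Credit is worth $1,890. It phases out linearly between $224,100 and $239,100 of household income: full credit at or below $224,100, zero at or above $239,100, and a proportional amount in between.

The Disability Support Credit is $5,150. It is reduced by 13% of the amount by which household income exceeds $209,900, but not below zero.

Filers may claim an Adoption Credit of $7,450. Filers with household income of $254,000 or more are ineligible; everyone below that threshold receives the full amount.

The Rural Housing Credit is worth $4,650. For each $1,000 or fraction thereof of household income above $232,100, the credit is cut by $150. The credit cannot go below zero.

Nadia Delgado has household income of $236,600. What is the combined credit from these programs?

$13,344

Small Business Credit: $236,600 is $12,500 into a $15,000 phase-out range, leaving 2,500/15,000 of the credit: $1,890 × 2,500/15,000 = $315.
Disability Support Credit: 13% of the $26,700 excess over $209,900 is $3,471; credit = $5,150 − $3,471 = $1,679.
Adoption Credit: $236,600 is below the $254,000 cutoff, so the full $7,450 applies.
Rural Housing Credit: income exceeds $232,100 by $4,500, which is 5 full-or-partial $1,000 increments; reduction = 5 × $150 = $750, leaving $3,900.
Total: $315 + $1,679 + $7,450 + $3,900 = $13,344.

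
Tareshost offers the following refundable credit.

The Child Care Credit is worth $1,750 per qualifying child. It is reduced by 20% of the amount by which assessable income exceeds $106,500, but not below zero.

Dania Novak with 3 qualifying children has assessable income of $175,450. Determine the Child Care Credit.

$0

Child Care Credit: base = 3 × $1,750 = $5,250. 20% of the $68,950 excess over $106,500 is $13,790 ≥ base, so the credit is $0.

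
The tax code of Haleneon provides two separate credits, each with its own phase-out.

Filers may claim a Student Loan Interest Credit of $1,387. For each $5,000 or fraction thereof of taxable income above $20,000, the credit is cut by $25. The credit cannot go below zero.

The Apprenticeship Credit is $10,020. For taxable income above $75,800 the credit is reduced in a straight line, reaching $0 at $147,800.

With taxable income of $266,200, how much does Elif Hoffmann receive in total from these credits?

$137

Student Loan Interest Credit: income exceeds $20,000 by $246,200, which is 50 full-or-partial $5,000 increments; reduction = 50 × $25 = $1,250, leaving $137.
Apprenticeship Credit: $266,200 is at or above $147,800, so the credit is $0.
Total: $137 + $0 = $137.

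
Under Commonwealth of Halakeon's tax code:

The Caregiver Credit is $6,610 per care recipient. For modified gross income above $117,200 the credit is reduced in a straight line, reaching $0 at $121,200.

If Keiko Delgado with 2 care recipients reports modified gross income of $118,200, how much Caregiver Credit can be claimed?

Caregiver Credit: base = 2 × $6,610 = $13,220. $118,200 is $1,000 into a $4,000 phase-out range, leaving 3,000/4,000 of the credit: $13,220 × 3,000/4,000 = $9,915.

$9,915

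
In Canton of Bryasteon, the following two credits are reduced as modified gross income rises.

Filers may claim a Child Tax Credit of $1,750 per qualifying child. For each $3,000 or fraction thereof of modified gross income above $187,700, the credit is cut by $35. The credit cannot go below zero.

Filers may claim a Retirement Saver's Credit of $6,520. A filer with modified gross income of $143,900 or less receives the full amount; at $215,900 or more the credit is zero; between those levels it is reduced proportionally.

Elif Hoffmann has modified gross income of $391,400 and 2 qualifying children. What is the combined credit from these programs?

$1,120

Child Tax Credit: base = 2 × $1,750 = $3,500. income exceeds $187,700 by $203,700, which is 68 full-or-partial $3,000 increments; reduction = 68 × $35 = $2,380, leaving $1,120.
Retirement Saver's Credit: $391,400 is at or above $215,900, so the credit is $0.
Total: $1,120 + $0 = $1,120.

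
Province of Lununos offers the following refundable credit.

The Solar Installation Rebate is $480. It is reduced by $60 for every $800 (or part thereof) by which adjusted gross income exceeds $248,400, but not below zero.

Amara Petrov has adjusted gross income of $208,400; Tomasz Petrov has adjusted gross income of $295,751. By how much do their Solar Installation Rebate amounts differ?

$480

Amara ($208,400): Solar Installation Rebate: $208,400 is at or below the $248,400 threshold, so the full $480 applies.
Tomasz ($295,751): Solar Installation Rebate: income exceeds $248,400 by $47,351 → 60 increments × $60 = $3,600 ≥ base, so the credit is $0.
Difference: |$480 − $0| = $480.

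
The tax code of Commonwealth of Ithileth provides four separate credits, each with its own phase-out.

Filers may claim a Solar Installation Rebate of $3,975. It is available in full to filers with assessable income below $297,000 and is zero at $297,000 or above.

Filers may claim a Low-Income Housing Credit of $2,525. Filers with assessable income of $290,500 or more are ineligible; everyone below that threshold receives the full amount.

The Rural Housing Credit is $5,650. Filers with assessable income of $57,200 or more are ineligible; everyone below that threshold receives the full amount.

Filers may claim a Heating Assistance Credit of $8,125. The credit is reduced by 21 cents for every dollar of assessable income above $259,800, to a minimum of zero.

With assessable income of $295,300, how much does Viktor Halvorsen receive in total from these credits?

$4,645

Solar Installation Rebate: $295,300 is below the $297,000 cutoff, so the full $3,975 applies.
Low-Income Housing Credit: $295,300 meets or exceeds the $290,500 cutoff, so the credit is $0.
Rural Housing Credit: $295,300 meets or exceeds the $57,200 cutoff, so the credit is $0.
Heating Assistance Credit: 21% of the $35,500 excess over $259,800 is $7,455; credit = $8,125 − $7,455 = $670.
Total: $3,975 + $0 + $0 + $670 = $4,645.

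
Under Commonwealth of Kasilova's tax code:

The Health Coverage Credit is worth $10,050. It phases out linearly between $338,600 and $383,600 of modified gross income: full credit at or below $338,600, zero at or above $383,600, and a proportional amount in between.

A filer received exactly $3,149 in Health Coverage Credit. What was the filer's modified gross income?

$369,500

$3,149 is 3,149/10,050 of the full $10,050, so 6,901/10,050 of the $45,000 range has been used: income = $338,600 + $45,000 × 6,901/10,050 = $369,500.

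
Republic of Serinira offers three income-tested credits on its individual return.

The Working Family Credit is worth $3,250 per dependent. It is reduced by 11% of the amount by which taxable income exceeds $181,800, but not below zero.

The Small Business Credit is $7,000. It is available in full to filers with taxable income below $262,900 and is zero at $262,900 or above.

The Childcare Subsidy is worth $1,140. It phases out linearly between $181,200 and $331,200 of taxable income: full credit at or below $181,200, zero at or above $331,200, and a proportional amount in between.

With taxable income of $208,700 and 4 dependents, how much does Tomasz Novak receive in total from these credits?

$17,972

Working Family Credit: base = 4 × $3,250 = $13,000. 11% of the $26,900 excess over $181,800 is $2,959; credit = $13,000 − $2,959 = $10,041.
Small Business Credit: $208,700 is below the $262,900 cutoff, so the full $7,000 applies.
Childcare Subsidy: $208,700 is $27,500 into a $150,000 phase-out range, leaving 122,500/150,000 of the credit: $1,140 × 122,500/150,000 = $931.
Total: $10,041 + $7,000 + $931 = $17,972.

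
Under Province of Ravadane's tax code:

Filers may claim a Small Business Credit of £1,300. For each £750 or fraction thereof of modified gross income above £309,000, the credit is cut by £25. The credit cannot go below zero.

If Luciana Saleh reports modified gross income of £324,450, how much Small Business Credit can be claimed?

£775

Small Business Credit: income exceeds £309,000 by £15,450, which is 21 full-or-partial £750 increments; reduction = 21 × £25 = £525, leaving £775.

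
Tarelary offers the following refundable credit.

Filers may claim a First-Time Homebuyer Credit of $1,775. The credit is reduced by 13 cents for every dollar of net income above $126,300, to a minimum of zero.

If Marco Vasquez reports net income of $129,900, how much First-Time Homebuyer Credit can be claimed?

First-Time Homebuyer Credit: 13% of the $3,600 excess over $126,300 is $468; credit = $1,775 − $468 = $1,307.

$1,307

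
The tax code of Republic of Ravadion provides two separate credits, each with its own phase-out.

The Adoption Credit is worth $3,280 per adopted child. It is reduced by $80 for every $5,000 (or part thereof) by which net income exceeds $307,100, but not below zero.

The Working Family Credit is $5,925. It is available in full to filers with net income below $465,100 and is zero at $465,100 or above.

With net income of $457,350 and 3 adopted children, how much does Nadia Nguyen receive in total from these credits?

Adoption Credit: base = 3 × $3,280 = $9,840. income exceeds $307,100 by $150,250, which is 31 full-or-partial $5,000 increments; reduction = 31 × $80 = $2,480, leaving $7,360.
Working Family Credit: $457,350 is below the $465,100 cutoff, so the full $5,925 applies.
Total: $7,360 + $5,925 = $13,285.

$13,285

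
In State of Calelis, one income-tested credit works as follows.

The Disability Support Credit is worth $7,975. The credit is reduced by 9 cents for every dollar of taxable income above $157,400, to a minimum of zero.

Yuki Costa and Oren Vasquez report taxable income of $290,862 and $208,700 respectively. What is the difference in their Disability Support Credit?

Yuki ($290,862): Disability Support Credit: 9% of the $133,462 excess over $157,400 is $12,011.58 ≥ base, so the credit is $0.
Oren ($208,700): Disability Support Credit: 9% of the $51,300 excess over $157,400 is $4,617; credit = $7,975 − $4,617 = $3,358.
Difference: |$0 − $3,358| = $3,358.

$3,358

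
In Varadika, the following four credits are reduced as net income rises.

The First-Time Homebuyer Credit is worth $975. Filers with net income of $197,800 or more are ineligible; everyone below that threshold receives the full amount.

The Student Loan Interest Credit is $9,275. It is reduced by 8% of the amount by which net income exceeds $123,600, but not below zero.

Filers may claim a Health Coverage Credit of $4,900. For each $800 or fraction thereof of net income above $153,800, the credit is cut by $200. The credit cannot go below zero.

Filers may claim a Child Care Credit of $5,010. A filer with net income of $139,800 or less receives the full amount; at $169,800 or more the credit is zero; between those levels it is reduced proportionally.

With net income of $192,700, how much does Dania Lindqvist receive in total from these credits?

First-Time Homebuyer Credit: $192,700 is below the $197,800 cutoff, so the full $975 applies.
Student Loan Interest Credit: 8% of the $69,100 excess over $123,600 is $5,528; credit = $9,275 − $5,528 = $3,747.
Health Coverage Credit: income exceeds $153,800 by $38,900 → 49 increments × $200 = $9,800 ≥ base, so the credit is $0.
Child Care Credit: $192,700 is at or above $169,800, so the credit is $0.
Total: $975 + $3,747 + $0 + $0 = $4,722.

$4,722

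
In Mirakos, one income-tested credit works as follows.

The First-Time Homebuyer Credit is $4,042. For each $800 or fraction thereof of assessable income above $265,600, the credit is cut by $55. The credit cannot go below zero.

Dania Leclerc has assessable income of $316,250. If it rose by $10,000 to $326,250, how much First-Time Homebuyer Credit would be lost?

At $316,250 — income exceeds $265,600 by $50,650, which is 64 full-or-partial $800 increments; reduction = 64 × $55 = $3,520, leaving $522.
At $326,250 — income exceeds $265,600 by $60,650 → 76 increments × $55 = $4,180 ≥ base, so the credit is $0.
Lost: $522 − $0 = $522.

$522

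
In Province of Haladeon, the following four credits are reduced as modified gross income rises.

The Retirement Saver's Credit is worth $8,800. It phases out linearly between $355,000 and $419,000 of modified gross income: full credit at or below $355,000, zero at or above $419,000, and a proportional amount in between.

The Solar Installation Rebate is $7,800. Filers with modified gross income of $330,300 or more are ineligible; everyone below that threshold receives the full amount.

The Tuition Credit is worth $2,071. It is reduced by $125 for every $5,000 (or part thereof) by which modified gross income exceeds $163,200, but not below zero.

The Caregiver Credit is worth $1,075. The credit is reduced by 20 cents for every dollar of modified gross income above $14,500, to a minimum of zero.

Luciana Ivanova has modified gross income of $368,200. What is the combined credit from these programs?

$6,985

Retirement Saver's Credit: $368,200 is $13,200 into a $64,000 phase-out range, leaving 50,800/64,000 of the credit: $8,800 × 50,800/64,000 = $6,985.
Solar Installation Rebate: $368,200 meets or exceeds the $330,300 cutoff, so the credit is $0.
Tuition Credit: income exceeds $163,200 by $205,000 → 41 increments × $125 = $5,125 ≥ base, so the credit is $0.
Caregiver Credit: 20% of the $353,700 excess over $14,500 is $70,740 ≥ base, so the credit is $0.
Total: $6,985 + $0 + $0 + $0 = $6,985.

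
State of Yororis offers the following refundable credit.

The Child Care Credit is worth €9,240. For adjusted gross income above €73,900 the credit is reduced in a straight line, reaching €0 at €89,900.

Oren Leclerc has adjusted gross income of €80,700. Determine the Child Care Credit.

€5,313

Child Care Credit: €80,700 is €6,800 into a €16,000 phase-out range, leaving 9,200/16,000 of the credit: €9,240 × 9,200/16,000 = €5,313.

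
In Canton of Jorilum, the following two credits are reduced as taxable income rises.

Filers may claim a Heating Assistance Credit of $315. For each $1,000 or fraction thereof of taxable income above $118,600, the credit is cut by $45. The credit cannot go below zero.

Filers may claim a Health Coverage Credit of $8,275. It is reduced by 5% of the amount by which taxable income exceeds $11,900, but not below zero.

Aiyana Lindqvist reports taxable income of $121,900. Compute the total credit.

$2,910

Heating Assistance Credit: income exceeds $118,600 by $3,300, which is 4 full-or-partial $1,000 increments; reduction = 4 × $45 = $180, leaving $135.
Health Coverage Credit: 5% of the $110,000 excess over $11,900 is $5,500; credit = $8,275 − $5,500 = $2,775.
Total: $135 + $2,775 = $2,910.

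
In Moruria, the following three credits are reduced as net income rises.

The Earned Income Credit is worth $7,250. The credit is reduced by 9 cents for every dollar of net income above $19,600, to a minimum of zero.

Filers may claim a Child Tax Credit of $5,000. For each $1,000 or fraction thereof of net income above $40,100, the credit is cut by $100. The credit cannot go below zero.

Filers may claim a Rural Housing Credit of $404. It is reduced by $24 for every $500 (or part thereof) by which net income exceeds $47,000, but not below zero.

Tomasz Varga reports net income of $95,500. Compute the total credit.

$419

Earned Income Credit: 9% of the $75,900 excess over $19,600 is $6,831; credit = $7,250 − $6,831 = $419.
Child Tax Credit: income exceeds $40,100 by $55,400 → 56 increments × $100 = $5,600 ≥ base, so the credit is $0.
Rural Housing Credit: income exceeds $47,000 by $48,500 → 97 increments × $24 = $2,328 ≥ base, so the credit is $0.
Total: $419 + $0 + $0 = $419.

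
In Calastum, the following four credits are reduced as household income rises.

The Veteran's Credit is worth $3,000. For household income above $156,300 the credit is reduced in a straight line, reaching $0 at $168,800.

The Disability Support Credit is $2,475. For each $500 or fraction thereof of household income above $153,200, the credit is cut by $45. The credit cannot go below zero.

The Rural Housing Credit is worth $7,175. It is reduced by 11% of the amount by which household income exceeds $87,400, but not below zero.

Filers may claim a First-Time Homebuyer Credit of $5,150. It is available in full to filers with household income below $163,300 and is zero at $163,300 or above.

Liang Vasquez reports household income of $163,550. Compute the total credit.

$2,790

Veteran's Credit: $163,550 is $7,250 into a $12,500 phase-out range, leaving 5,250/12,500 of the credit: $3,000 × 5,250/12,500 = $1,260.
Disability Support Credit: income exceeds $153,200 by $10,350, which is 21 full-or-partial $500 increments; reduction = 21 × $45 = $945, leaving $1,530.
Rural Housing Credit: 11% of the $76,150 excess over $87,400 is $8,376.50 ≥ base, so the credit is $0.
First-Time Homebuyer Credit: $163,550 meets or exceeds the $163,300 cutoff, so the credit is $0.
Total: $1,260 + $1,530 + $0 + $0 = $2,790.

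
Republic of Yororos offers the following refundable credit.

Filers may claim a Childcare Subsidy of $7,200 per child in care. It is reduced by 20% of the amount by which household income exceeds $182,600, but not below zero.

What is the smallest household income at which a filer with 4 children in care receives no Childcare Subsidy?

Full credit = 4 × $7,200 = $28,800.
The credit falls by 20% of each dollar above $182,600, so it reaches zero when the excess is $28,800 / 20% = $144,000: income = $182,600 + $144,000 = $326,600.

$326,600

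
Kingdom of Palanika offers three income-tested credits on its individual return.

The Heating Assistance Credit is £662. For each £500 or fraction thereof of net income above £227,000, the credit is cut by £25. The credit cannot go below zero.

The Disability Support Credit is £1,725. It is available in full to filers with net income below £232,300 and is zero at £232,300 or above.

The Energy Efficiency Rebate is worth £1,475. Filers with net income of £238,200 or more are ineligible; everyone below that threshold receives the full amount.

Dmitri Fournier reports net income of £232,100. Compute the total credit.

Heating Assistance Credit: income exceeds £227,000 by £5,100, which is 11 full-or-partial £500 increments; reduction = 11 × £25 = £275, leaving £387.
Disability Support Credit: £232,100 is below the £232,300 cutoff, so the full £1,725 applies.
Energy Efficiency Rebate: £232,100 is below the £238,200 cutoff, so the full £1,475 applies.
Total: £387 + £1,725 + £1,475 = £3,587.

£3,587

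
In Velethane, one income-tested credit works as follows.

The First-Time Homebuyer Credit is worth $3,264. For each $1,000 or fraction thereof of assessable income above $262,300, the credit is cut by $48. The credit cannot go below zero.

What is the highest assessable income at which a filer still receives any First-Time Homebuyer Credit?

$329,300

After 67 increments the reduction is 67 × $48 = $3,216, leaving $48; one more increment wipes it out. Increment 67 ends at excess 67 × $1,000 = $67,000, so the highest qualifying income is $262,300 + $67,000 = $329,300.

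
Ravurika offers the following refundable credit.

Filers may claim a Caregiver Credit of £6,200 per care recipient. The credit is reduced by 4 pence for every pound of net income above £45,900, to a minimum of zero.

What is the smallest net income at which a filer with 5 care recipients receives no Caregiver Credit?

£820,900

Full credit = 5 × £6,200 = £31,000.
The credit falls by 4% of each pound above £45,900, so it reaches zero when the excess is £31,000 / 4% = £775,000: income = £45,900 + £775,000 = £820,900.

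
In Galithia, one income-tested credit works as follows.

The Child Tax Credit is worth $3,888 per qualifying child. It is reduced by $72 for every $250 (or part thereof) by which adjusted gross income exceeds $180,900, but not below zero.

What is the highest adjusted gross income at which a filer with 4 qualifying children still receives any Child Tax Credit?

Full credit = 4 × $3,888 = $15,552.
After 215 increments the reduction is 215 × $72 = $15,480, leaving $72; one more increment wipes it out. Increment 215 ends at excess 215 × $250 = $53,750, so the highest qualifying income is $180,900 + $53,750 = $234,650.

$234,650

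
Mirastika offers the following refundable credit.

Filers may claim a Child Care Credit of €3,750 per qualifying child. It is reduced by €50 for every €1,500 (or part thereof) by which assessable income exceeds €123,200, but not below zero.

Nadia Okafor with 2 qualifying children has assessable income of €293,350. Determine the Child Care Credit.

Child Care Credit: base = 2 × €3,750 = €7,500. income exceeds €123,200 by €170,150, which is 114 full-or-partial €1,500 increments; reduction = 114 × €50 = €5,700, leaving €1,800.

€1,800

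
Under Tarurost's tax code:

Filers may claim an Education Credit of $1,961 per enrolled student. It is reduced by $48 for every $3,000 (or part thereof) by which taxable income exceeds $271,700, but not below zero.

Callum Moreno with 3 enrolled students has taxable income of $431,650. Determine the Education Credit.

$3,291

Education Credit: base = 3 × $1,961 = $5,883. income exceeds $271,700 by $159,950, which is 54 full-or-partial $3,000 increments; reduction = 54 × $48 = $2,592, leaving $3,291.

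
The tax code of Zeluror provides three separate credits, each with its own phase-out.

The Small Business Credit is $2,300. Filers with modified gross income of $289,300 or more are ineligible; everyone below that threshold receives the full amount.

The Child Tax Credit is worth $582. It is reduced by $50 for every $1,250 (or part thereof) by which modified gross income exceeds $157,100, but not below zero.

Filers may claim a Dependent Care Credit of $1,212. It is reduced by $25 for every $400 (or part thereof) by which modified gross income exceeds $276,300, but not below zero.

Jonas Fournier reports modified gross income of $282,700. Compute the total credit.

$3,112

Small Business Credit: $282,700 is below the $289,300 cutoff, so the full $2,300 applies.
Child Tax Credit: income exceeds $157,100 by $125,600 → 101 increments × $50 = $5,050 ≥ base, so the credit is $0.
Dependent Care Credit: income exceeds $276,300 by $6,400, which is 16 full-or-partial $400 increments; reduction = 16 × $25 = $400, leaving $812.
Total: $2,300 + $0 + $812 = $3,112.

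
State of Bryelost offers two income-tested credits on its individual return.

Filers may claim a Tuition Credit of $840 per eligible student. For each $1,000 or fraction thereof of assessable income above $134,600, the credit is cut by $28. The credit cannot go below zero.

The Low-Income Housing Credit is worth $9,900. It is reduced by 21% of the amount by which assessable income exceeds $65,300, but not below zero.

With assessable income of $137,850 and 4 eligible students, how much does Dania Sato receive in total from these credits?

$3,248

Tuition Credit: base = 4 × $840 = $3,360. income exceeds $134,600 by $3,250, which is 4 full-or-partial $1,000 increments; reduction = 4 × $28 = $112, leaving $3,248.
Low-Income Housing Credit: 21% of the $72,550 excess over $65,300 is $15,235.50 ≥ base, so the credit is $0.
Total: $3,248 + $0 = $3,248.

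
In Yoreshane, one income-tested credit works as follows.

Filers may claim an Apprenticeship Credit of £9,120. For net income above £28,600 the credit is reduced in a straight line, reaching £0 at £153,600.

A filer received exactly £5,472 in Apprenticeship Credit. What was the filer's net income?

£5,472 is 5,472/9,120 of the full £9,120, so 3,648/9,120 of the £125,000 range has been used: income = £28,600 + £125,000 × 3,648/9,120 = £78,600.

£78,600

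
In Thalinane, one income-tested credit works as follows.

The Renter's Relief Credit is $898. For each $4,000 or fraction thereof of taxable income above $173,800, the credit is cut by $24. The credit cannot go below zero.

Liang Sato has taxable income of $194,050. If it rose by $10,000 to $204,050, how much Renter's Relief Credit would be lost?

At $194,050 — income exceeds $173,800 by $20,250, which is 6 full-or-partial $4,000 increments; reduction = 6 × $24 = $144, leaving $754.
At $204,050 — income exceeds $173,800 by $30,250, which is 8 full-or-partial $4,000 increments; reduction = 8 × $24 = $192, leaving $706.
Lost: $754 − $706 = $48.

$48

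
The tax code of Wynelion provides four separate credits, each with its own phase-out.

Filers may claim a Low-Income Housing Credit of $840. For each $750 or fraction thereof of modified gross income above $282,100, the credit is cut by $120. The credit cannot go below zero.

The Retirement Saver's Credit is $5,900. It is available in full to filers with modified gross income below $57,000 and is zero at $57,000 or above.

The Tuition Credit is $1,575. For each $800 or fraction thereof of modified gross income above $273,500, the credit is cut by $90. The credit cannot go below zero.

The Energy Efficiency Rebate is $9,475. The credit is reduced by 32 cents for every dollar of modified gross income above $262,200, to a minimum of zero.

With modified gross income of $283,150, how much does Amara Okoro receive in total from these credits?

$3,776

Low-Income Housing Credit: income exceeds $282,100 by $1,050, which is 2 full-or-partial $750 increments; reduction = 2 × $120 = $240, leaving $600.
Retirement Saver's Credit: $283,150 meets or exceeds the $57,000 cutoff, so the credit is $0.
Tuition Credit: income exceeds $273,500 by $9,650, which is 13 full-or-partial $800 increments; reduction = 13 × $90 = $1,170, leaving $405.
Energy Efficiency Rebate: 32% of the $20,950 excess over $262,200 is $6,704; credit = $9,475 − $6,704 = $2,771.
Total: $600 + $0 + $405 + $2,771 = $3,776.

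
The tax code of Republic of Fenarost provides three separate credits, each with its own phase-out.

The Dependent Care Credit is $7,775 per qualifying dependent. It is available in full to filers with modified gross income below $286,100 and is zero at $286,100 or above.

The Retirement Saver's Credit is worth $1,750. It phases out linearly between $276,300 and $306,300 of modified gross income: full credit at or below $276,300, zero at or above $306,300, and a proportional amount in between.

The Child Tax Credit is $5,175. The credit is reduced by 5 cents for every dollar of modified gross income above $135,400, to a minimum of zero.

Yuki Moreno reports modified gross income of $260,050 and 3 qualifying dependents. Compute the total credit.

$25,075

Dependent Care Credit: base = 3 × $7,775 = $23,325. $260,050 is below the $286,100 cutoff, so the full $23,325 applies.
Retirement Saver's Credit: $260,050 is at or below the $276,300 threshold, so the full $1,750 applies.
Child Tax Credit: 5% of the $124,650 excess over $135,400 is $6,232.50 ≥ base, so the credit is $0.
Total: $23,325 + $1,750 + $0 = $25,075.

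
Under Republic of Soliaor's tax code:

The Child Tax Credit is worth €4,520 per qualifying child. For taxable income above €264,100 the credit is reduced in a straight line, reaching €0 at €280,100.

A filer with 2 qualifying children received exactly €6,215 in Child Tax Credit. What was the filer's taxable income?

Full credit = 2 × €4,520 = €9,040.
€6,215 is 6,215/9,040 of the full €9,040, so 2,825/9,040 of the €16,000 range has been used: income = €264,100 + €16,000 × 2,825/9,040 = €269,100.

€269,100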